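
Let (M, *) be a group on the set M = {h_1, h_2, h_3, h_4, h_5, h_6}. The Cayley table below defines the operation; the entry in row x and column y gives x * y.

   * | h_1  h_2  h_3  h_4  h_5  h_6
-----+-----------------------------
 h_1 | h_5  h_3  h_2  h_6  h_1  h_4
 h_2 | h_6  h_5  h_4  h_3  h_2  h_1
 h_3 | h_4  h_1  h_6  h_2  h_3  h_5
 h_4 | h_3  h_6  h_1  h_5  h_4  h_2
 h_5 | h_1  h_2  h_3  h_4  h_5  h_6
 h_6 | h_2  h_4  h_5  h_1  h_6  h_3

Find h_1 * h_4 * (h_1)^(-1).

The identity is h_5. In row h_1, the entry h_5 sits in column h_1, so h_1^(-1) = h_1.
h_1 * h_4 = h_6
h_6 * h_1 = h_2

h_2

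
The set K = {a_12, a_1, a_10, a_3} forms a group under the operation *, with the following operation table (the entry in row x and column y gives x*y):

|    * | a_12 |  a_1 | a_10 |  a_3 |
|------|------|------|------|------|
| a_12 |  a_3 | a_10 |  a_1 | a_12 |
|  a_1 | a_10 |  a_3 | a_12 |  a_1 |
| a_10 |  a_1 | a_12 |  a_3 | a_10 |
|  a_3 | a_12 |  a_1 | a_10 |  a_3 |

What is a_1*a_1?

Read row a_1, column a_1: a_1*a_1 = a_3.

a_3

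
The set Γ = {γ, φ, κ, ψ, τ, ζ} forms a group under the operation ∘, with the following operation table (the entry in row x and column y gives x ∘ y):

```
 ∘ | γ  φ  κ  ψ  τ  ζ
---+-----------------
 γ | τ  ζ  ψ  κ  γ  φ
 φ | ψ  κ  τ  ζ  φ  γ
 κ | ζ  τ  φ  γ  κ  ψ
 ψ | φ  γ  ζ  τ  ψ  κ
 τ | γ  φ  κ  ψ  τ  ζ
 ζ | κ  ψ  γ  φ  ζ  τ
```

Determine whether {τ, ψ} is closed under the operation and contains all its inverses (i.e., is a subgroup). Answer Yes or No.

Yes

{τ, ψ} contains the identity τ.
Checking products: every product of two elements of {τ, ψ} (read from the table) lies in {τ, ψ}, so the set is closed.
In a finite group, a nonempty closed subset is a subgroup. So {τ, ψ} ≤ Γ.
(Structurally, Γ here is isomorphic to the symmetric group S_3.)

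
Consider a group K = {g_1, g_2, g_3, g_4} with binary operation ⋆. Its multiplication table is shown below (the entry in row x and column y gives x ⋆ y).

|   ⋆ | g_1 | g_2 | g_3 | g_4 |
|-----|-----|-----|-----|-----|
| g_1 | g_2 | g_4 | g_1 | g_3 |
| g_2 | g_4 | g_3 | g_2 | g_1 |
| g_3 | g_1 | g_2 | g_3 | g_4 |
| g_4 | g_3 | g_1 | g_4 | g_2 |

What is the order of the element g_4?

The identity element is g_3 (its row matches the header).
g_4^1 = g_4
g_4^2 = g_4 ⋆ g_4 = g_2
g_4^3 = g_2 ⋆ g_4 = g_1
g_4^4 = g_1 ⋆ g_4 = g_3
The first power of g_4 equal to the identity is g_4^4, so ord(g_4) = 4.
(Structurally, K here is isomorphic to the cyclic group Z_4.)

4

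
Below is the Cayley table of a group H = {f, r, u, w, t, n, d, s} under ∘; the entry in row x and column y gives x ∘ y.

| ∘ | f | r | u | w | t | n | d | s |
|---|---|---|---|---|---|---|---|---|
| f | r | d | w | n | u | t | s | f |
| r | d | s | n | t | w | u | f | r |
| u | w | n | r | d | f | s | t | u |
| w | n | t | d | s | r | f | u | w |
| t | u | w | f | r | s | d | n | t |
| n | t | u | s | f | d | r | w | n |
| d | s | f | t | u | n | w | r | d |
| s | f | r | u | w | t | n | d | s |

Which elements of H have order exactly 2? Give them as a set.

{r, t, w}

Identity is s. Compute the order of each non-identity element by repeated multiplication:
  f: f → r → d → s  (order 4)
  r: r → s  (order 2)
  u: u → r → n → s  (order 4)
  w: w → s  (order 2)
  t: t → s  (order 2)
  n: n → r → u → s  (order 4)
  d: d → r → f → s  (order 4)
Elements of order 2: {r, t, w}.
(Structurally, H here is isomorphic to Z_2 x Z_4.)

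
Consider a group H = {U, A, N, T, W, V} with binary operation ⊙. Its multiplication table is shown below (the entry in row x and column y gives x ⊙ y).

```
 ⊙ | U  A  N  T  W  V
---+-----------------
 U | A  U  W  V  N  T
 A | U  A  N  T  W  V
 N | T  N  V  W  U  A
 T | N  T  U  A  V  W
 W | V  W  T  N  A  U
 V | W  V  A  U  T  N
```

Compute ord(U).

2

The identity element is A (its row matches the header).
U^1 = U
U^2 = U ⊙ U = A
The first power of U equal to the identity is U^2, so ord(U) = 2.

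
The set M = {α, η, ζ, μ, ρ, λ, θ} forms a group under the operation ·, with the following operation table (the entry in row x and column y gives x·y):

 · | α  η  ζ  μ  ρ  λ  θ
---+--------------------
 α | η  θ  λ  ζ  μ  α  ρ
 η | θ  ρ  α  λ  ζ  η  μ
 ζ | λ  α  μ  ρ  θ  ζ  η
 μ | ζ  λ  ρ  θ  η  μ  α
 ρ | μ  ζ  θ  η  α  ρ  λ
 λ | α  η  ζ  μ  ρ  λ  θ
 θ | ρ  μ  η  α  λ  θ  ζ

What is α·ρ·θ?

α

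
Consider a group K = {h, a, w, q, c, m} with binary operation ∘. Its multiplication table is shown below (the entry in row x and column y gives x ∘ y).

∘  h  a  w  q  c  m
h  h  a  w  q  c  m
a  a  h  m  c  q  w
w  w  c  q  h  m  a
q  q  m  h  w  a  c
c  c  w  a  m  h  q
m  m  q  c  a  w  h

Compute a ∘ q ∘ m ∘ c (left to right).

a ∘ q = c
c ∘ m = q
q ∘ c = a

a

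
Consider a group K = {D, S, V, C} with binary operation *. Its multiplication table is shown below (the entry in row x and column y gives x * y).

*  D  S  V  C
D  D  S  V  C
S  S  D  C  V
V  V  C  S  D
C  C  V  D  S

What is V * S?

Read row V, column S: V * S = C.

C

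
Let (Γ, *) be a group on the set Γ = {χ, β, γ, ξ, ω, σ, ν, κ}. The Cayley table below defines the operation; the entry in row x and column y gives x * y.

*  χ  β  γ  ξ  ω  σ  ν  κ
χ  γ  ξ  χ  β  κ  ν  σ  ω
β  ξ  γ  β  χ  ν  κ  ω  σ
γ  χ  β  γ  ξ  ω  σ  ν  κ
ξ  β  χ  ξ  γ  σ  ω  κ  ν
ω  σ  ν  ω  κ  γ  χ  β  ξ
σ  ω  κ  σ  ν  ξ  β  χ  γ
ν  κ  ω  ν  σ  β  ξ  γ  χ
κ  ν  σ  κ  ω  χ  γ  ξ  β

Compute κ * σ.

γ

Read row κ, column σ: κ * σ = γ.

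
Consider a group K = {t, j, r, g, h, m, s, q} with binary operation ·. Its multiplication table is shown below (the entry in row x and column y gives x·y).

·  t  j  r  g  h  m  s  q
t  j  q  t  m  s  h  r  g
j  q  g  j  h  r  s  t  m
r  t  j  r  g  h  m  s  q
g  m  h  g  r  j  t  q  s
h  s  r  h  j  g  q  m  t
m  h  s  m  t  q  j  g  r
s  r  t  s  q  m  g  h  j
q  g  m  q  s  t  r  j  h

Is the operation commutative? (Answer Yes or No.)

Check whether the table is symmetric across its main diagonal.
Every entry (row x, col y) equals the entry (row y, col x), so K is abelian.

Yes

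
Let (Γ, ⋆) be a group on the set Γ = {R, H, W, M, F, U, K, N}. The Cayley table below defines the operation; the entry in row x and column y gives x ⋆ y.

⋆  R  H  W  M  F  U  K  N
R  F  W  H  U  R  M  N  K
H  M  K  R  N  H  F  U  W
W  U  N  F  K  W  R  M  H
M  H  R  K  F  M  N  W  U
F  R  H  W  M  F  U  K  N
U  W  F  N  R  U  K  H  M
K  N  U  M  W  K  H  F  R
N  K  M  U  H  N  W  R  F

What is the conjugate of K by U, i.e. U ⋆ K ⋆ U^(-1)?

The identity is F. In row U, the entry F sits in column H, so U^(-1) = H.
U ⋆ K = H
H ⋆ H = K
(Structurally, Γ here is isomorphic to the dihedral group D_4.)

K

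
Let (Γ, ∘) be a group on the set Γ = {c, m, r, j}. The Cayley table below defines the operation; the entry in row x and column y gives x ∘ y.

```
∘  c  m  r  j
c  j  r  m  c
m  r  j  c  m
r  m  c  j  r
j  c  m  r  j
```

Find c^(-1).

First locate the identity: row j matches the header, so j is the identity.
Scan row c for j: c ∘ c = j. Hence c^(-1) = c.

c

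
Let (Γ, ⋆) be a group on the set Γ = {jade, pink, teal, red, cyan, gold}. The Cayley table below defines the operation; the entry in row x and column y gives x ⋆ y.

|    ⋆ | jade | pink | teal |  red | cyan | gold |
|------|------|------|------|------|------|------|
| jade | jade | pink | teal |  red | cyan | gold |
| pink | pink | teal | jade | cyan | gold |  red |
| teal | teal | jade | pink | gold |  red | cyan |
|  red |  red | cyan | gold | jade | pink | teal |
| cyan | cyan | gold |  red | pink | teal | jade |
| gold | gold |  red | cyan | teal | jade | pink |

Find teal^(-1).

pink

First locate the identity: row jade matches the header, so jade is the identity.
Scan row teal for jade: teal ⋆ pink = jade. Hence teal^(-1) = pink.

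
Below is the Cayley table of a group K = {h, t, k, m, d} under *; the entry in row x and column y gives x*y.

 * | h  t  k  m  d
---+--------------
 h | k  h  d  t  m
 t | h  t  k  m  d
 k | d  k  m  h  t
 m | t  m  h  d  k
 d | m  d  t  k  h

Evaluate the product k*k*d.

k*k = m
m*d = k

k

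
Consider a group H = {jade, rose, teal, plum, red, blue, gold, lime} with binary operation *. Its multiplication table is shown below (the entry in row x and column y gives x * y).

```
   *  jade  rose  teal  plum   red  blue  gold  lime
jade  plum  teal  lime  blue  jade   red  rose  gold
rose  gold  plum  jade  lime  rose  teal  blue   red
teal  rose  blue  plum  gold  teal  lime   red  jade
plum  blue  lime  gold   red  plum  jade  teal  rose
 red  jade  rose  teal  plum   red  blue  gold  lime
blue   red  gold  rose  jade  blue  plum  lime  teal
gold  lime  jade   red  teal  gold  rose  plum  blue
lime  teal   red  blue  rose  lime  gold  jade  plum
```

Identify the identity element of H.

red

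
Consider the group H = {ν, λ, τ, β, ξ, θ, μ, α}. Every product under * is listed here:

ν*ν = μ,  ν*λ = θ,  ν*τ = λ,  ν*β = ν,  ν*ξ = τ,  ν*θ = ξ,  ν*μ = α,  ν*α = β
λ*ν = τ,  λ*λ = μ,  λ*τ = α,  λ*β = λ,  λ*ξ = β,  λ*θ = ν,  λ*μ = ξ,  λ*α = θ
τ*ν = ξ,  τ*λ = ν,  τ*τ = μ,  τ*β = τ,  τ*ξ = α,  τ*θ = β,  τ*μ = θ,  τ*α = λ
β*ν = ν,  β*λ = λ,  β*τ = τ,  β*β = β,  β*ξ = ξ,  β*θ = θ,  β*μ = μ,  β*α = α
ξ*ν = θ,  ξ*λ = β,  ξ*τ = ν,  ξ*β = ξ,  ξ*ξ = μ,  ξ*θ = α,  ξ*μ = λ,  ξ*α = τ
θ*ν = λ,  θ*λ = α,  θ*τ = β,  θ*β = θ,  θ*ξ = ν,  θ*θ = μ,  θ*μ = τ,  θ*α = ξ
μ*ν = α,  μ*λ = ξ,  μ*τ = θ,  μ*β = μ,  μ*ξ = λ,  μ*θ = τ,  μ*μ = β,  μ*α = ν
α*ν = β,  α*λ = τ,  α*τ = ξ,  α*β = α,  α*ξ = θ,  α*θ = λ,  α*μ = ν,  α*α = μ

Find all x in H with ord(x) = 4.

Identity is β. Compute the order of each non-identity element by repeated multiplication:
  ν: ν → μ → α → β  (order 4)
  λ: λ → μ → ξ → β  (order 4)
  τ: τ → μ → θ → β  (order 4)
  ξ: ξ → μ → λ → β  (order 4)
  θ: θ → μ → τ → β  (order 4)
  μ: μ → β  (order 2)
  α: α → μ → ν → β  (order 4)
Elements of order 4: {α, θ, λ, ν, ξ, τ}.

{α, θ, λ, ν, ξ, τ}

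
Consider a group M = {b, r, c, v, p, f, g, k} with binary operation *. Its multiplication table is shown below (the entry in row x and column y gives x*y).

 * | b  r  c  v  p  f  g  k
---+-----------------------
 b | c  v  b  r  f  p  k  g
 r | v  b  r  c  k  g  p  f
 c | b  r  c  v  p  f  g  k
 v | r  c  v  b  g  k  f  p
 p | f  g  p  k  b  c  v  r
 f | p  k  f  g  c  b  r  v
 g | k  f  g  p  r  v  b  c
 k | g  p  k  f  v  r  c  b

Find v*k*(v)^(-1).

The identity is c. In row v, the entry c sits in column r, so v^(-1) = r.
v*k = p
p*r = g

g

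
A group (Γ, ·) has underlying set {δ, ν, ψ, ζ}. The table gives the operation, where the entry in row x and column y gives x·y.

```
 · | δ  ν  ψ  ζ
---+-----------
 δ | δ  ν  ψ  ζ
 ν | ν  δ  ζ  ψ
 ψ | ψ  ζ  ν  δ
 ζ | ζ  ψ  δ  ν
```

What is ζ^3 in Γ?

ψ

ζ^1 = ζ
ζ^2 = ζ·ζ = ν
ζ^3 = ν·ζ = ψ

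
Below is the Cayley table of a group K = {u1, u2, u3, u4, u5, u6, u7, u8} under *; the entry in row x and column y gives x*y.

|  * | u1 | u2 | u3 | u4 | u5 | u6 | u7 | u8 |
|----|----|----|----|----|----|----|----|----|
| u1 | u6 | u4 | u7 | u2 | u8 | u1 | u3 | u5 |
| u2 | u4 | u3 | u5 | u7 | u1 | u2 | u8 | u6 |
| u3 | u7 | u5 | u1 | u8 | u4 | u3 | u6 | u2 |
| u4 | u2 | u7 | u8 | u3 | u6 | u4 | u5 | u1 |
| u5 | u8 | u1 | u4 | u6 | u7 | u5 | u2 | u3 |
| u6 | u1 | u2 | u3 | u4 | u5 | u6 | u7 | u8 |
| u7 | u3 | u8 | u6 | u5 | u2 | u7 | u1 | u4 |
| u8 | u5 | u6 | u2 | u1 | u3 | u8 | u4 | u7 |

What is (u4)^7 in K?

u5

u4^1 = u4
u4^2 = u4*u4 = u3
u4^3 = u3*u4 = u8
u4^4 = u8*u4 = u1
u4^5 = u1*u4 = u2
u4^6 = u2*u4 = u7
u4^7 = u7*u4 = u5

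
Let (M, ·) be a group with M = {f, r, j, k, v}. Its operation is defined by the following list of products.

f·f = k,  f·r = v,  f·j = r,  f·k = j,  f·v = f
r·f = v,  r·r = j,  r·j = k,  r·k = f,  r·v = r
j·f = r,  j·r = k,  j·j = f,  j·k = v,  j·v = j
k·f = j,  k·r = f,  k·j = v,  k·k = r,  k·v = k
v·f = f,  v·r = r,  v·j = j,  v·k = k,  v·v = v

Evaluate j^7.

f

j^1 = j
j^2 = j·j = f
j^3 = f·j = r
j^4 = r·j = k
j^5 = k·j = v
j^6 = v·j = j
j^7 = j·j = f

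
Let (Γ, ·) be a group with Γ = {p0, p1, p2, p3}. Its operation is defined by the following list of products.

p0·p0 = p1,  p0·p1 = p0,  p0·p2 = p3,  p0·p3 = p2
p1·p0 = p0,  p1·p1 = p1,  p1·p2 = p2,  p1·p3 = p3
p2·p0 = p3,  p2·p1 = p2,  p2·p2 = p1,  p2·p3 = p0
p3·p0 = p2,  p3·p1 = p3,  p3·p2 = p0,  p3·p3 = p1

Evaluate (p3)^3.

p3^1 = p3
p3^2 = p3·p3 = p1
p3^3 = p1·p3 = p3
(Structurally, Γ here is isomorphic to the Klein four-group V_4.)

p3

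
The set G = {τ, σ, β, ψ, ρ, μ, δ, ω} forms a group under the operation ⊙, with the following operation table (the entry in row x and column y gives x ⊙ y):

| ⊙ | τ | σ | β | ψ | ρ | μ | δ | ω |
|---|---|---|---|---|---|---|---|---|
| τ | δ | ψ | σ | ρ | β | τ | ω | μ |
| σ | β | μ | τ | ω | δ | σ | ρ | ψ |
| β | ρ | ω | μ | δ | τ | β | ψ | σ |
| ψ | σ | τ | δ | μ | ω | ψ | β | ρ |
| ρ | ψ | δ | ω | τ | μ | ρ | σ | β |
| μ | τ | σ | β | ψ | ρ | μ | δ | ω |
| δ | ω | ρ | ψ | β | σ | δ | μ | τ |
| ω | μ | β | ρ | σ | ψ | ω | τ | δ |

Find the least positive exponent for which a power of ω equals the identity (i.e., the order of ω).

The identity element is μ (its row matches the header).
ω^1 = ω
ω^2 = ω ⊙ ω = δ
ω^3 = δ ⊙ ω = τ
ω^4 = τ ⊙ ω = μ
The first power of ω equal to the identity is ω^4, so ord(ω) = 4.

4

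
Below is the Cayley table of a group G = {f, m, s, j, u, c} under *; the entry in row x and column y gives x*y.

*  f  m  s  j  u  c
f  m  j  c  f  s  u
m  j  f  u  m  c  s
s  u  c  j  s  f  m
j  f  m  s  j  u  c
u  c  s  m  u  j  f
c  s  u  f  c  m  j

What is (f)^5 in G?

m

f^1 = f
f^2 = f*f = m
f^3 = m*f = j
f^4 = j*f = f
f^5 = f*f = m
(Structurally, G here is isomorphic to the symmetric group S_3.)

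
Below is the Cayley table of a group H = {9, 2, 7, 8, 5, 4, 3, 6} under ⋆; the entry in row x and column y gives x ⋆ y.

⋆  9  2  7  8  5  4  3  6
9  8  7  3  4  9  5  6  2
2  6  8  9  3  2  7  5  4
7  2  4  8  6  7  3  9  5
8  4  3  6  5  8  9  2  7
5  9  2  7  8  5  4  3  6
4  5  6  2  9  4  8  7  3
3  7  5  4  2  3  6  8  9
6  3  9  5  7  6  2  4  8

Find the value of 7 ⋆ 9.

Read row 7, column 9: 7 ⋆ 9 = 2.
(Structurally, H here is isomorphic to the quaternion group Q_8.)

2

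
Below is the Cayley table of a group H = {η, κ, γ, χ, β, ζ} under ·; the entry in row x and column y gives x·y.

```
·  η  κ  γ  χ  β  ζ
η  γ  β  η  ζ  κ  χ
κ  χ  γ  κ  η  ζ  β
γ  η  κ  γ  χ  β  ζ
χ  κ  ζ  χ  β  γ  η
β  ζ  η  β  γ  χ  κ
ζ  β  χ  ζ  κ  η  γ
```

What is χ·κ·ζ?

χ·κ = ζ
ζ·ζ = γ

γ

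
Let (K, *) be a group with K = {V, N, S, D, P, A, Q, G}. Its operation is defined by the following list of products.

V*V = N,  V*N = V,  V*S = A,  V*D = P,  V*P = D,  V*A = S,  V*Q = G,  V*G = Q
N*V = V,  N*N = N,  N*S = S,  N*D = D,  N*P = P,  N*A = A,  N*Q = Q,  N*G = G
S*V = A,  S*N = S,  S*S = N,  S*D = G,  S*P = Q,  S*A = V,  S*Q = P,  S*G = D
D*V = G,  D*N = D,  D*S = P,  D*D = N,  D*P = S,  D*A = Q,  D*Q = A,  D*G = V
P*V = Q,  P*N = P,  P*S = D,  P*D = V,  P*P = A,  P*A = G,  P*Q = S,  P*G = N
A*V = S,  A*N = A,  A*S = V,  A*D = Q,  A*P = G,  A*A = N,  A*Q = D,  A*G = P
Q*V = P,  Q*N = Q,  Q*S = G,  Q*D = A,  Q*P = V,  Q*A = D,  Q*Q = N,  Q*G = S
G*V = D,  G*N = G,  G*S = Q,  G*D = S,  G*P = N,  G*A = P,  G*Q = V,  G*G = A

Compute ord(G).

4

The identity element is N (its row matches the header).
G^1 = G
G^2 = G*G = A
G^3 = A*G = P
G^4 = P*G = N
The first power of G equal to the identity is G^4, so ord(G) = 4.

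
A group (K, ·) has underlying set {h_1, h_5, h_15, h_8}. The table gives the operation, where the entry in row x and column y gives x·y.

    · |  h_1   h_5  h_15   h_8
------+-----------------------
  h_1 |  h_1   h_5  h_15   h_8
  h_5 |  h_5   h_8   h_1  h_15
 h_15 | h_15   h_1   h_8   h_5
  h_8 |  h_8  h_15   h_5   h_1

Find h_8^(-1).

h_8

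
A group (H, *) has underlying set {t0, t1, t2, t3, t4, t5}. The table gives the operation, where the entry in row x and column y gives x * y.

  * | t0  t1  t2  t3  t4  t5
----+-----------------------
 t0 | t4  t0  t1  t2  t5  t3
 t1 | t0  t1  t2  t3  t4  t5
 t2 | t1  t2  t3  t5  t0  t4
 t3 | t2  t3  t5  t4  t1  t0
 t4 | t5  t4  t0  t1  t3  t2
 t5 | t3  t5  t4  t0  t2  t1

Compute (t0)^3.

t5

t0^1 = t0
t0^2 = t0 * t0 = t4
t0^3 = t4 * t0 = t5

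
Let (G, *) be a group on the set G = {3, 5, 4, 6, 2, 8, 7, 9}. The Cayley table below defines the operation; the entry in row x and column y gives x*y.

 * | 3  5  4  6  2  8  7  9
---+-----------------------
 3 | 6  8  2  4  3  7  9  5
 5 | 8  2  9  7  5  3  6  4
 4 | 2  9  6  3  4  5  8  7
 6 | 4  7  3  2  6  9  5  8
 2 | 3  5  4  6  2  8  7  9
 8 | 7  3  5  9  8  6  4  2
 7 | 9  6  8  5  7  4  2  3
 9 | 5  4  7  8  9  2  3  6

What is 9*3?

Read row 9, column 3: 9*3 = 5.

5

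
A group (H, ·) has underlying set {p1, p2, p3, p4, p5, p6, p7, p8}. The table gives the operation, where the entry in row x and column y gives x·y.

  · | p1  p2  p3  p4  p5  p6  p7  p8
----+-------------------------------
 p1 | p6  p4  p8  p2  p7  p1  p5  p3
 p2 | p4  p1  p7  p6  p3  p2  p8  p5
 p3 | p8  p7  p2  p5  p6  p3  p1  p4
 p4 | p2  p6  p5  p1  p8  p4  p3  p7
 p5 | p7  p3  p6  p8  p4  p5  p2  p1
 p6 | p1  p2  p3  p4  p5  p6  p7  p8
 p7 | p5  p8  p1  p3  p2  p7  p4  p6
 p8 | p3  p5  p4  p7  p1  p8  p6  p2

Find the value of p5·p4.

Read row p5, column p4: p5·p4 = p8.

p8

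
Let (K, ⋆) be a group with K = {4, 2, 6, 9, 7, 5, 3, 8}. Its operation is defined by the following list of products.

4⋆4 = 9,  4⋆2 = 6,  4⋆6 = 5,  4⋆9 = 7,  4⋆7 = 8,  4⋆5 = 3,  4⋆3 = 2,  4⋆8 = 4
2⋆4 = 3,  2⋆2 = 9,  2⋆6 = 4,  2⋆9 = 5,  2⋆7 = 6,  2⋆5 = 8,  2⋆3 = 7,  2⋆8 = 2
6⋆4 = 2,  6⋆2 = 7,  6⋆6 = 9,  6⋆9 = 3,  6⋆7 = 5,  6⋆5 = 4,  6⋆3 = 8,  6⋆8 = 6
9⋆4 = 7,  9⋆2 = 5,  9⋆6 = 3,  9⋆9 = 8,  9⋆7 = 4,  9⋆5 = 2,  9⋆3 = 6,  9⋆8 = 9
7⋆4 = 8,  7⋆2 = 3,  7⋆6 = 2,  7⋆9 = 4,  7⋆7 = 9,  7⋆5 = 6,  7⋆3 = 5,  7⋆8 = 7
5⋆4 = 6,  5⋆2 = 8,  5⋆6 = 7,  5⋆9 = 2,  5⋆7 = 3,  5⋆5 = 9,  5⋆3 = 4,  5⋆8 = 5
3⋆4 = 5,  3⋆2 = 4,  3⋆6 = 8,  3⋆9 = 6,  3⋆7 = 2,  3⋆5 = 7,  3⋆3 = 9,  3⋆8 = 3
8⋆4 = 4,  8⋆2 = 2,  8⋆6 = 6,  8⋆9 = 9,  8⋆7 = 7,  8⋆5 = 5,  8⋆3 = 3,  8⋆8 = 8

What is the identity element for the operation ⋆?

8

The identity e satisfies e ⋆ x = x for all x, so its row in the table reproduces the column headers.
Row 8 reads: 4, 2, 6, 9, 7, 5, 3, 8 — exactly the header order. So 8 is the identity.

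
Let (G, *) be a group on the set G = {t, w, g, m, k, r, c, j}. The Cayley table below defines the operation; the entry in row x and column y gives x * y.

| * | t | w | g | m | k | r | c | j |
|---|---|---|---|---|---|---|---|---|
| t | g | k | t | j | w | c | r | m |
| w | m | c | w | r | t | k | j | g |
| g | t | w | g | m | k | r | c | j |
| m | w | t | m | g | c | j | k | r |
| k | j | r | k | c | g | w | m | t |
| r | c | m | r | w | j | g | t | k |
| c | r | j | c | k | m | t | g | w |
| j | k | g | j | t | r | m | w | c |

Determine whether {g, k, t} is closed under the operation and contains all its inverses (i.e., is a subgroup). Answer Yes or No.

No

k * t = j, which is not in {g, k, t}.
The subset is not closed under *, so it is not a subgroup.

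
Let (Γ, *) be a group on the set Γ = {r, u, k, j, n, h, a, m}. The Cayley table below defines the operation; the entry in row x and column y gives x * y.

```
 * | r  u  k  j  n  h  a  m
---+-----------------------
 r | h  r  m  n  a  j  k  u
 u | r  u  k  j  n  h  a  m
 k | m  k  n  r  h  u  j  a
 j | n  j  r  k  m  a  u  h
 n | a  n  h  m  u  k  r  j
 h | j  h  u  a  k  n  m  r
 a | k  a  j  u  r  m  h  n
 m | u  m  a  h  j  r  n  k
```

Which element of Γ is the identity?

The identity e satisfies e * x = x for all x, so its row in the table reproduces the column headers.
Row u reads: r, u, k, j, n, h, a, m — exactly the header order. So u is the identity.

u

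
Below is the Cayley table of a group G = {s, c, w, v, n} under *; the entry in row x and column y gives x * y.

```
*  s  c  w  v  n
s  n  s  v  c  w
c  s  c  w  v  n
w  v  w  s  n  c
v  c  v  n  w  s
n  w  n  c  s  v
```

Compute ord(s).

The identity element is c (its row matches the header).
s^1 = s
s^2 = s * s = n
s^3 = n * s = w
s^4 = w * s = v
s^5 = v * s = c
The first power of s equal to the identity is s^5, so ord(s) = 5.

5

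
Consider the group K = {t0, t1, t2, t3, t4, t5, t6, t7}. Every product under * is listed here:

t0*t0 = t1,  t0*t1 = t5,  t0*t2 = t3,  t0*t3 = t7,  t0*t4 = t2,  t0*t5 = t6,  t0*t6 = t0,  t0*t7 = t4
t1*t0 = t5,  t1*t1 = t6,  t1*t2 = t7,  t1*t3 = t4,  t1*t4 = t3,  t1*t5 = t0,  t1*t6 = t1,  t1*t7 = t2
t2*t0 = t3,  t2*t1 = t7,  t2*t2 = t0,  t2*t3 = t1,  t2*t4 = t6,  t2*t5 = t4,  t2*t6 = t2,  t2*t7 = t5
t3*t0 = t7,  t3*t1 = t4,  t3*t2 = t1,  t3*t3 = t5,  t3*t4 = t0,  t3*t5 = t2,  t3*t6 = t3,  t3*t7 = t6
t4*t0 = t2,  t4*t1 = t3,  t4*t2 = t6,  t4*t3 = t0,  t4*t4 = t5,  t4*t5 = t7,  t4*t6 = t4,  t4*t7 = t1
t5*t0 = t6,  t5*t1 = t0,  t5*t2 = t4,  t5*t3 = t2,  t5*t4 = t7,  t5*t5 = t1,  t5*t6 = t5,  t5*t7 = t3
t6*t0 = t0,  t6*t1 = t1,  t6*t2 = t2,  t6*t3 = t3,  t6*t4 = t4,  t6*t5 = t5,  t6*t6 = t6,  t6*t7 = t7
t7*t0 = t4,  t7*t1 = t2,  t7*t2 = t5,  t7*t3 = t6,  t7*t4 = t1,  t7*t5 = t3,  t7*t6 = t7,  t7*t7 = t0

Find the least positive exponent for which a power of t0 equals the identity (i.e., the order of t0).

4

The identity element is t6 (its row matches the header).
t0^1 = t0
t0^2 = t0 * t0 = t1
t0^3 = t1 * t0 = t5
t0^4 = t5 * t0 = t6
The first power of t0 equal to the identity is t0^4, so ord(t0) = 4.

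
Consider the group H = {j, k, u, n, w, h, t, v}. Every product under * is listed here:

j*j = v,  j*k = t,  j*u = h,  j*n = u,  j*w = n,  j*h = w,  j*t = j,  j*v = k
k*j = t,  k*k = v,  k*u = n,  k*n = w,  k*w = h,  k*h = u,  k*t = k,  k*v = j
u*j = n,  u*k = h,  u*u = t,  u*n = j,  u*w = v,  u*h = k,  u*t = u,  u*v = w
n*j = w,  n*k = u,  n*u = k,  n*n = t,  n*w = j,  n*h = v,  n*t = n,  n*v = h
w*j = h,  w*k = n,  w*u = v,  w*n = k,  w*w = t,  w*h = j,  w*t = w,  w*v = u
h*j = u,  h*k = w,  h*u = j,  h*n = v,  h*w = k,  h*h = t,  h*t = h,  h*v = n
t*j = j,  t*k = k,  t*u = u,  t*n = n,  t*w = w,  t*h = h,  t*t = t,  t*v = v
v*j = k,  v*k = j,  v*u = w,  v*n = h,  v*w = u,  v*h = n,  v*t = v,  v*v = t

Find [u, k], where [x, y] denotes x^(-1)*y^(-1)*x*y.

Identity is t; from the table u^(-1) = u and k^(-1) = j.
u*j = n
n*u = k
k*k = v

v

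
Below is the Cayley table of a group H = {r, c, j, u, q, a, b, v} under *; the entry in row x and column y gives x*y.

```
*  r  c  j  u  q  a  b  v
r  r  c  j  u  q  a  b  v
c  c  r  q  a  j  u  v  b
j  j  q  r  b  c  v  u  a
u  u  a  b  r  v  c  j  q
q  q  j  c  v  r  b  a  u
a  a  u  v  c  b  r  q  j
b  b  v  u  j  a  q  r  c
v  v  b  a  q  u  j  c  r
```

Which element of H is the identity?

The identity e satisfies e*x = x for all x, so its row in the table reproduces the column headers.
Row r reads: r, c, j, u, q, a, b, v — exactly the header order. So r is the identity.

r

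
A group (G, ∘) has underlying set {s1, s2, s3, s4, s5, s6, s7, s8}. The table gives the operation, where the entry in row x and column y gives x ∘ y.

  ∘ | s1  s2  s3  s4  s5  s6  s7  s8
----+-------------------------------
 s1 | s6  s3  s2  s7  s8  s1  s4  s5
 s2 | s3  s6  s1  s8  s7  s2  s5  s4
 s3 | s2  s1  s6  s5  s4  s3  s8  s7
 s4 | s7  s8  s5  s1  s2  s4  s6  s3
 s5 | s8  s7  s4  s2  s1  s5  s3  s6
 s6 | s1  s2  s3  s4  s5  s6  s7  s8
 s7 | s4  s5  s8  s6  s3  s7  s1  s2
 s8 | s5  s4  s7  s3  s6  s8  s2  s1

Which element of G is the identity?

s6

The identity e satisfies e ∘ x = x for all x, so its row in the table reproduces the column headers.
Row s6 reads: s1, s2, s3, s4, s5, s6, s7, s8 — exactly the header order. So s6 is the identity.
(Structurally, G here is isomorphic to Z_2 x Z_4.)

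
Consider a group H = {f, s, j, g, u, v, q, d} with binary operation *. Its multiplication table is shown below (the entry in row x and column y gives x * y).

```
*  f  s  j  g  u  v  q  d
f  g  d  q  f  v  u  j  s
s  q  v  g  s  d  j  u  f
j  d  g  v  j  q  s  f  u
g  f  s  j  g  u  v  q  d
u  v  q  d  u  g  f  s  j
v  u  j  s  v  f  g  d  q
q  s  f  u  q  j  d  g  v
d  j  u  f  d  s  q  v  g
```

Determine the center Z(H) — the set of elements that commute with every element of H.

{g, v}

An element z is central iff its row equals its column in the table.
For s: s * f = q ≠ d = f * s, so s ∉ Z.
Checking each element this way leaves Z(H) = {g, v}.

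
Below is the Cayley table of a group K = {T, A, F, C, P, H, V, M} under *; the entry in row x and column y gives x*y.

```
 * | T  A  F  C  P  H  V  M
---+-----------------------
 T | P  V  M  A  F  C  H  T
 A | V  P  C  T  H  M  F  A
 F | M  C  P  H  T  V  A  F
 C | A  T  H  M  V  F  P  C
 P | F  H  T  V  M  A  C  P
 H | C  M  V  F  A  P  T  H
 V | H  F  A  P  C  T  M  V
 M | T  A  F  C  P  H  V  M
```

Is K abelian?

Check whether the table is symmetric across its main diagonal.
Every entry (row x, col y) equals the entry (row y, col x), so K is abelian.

Yes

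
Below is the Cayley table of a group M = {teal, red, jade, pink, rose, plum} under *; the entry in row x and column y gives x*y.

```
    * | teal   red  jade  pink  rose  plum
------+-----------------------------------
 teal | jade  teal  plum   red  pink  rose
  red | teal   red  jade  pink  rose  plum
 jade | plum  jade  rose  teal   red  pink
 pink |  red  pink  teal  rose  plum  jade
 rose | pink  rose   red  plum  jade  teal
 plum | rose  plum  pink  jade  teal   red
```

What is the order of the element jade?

3

The identity element is red (its row matches the header).
jade^1 = jade
jade^2 = jade*jade = rose
jade^3 = rose*jade = red
The first power of jade equal to the identity is jade^3, so ord(jade) = 3.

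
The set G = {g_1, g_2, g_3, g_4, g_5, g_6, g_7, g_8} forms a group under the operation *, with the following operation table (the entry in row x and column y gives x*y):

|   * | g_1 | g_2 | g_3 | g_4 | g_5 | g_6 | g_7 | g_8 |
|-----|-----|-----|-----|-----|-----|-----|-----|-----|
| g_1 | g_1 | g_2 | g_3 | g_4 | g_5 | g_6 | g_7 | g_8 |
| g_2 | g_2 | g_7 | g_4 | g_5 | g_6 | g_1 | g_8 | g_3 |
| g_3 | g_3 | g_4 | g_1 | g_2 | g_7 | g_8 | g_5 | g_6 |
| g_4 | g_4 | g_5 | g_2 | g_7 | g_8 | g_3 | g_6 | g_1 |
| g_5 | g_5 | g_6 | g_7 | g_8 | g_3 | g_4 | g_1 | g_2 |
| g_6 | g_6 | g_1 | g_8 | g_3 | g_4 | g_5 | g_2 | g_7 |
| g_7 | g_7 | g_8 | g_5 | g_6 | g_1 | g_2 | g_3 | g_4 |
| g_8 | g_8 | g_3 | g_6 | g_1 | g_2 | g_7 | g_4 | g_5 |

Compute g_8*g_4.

Read row g_8, column g_4: g_8*g_4 = g_1.
(Structurally, G here is isomorphic to the cyclic group Z_8.)

g_1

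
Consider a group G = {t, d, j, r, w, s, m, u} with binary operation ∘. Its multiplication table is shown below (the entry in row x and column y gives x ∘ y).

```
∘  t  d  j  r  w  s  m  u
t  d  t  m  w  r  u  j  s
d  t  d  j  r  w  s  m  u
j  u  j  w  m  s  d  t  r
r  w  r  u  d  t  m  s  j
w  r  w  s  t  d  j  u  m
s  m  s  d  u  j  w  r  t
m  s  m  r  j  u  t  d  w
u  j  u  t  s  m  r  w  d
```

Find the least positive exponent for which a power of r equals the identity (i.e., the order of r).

The identity element is d (its row matches the header).
r^1 = r
r^2 = r ∘ r = d
The first power of r equal to the identity is r^2, so ord(r) = 2.

2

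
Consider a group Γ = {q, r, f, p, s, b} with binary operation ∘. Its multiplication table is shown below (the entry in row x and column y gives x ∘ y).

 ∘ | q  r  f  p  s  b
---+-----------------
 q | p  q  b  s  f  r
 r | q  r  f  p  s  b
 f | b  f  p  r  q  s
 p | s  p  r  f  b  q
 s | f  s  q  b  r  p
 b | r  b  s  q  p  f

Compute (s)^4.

s^1 = s
s^2 = s ∘ s = r
s^3 = r ∘ s = s
s^4 = s ∘ s = r
(Structurally, Γ here is isomorphic to the cyclic group Z_6.)

r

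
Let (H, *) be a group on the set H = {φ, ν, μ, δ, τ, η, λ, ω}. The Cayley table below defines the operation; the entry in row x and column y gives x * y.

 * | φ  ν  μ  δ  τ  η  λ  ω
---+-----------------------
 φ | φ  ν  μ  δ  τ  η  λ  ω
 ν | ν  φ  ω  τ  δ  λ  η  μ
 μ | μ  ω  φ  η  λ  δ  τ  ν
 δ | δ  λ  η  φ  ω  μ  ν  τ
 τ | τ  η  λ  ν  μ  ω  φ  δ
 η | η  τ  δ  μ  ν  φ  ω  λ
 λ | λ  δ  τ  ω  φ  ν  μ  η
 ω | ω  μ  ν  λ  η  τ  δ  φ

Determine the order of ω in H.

The identity element is φ (its row matches the header).
ω^1 = ω
ω^2 = ω * ω = φ
The first power of ω equal to the identity is ω^2, so ord(ω) = 2.

2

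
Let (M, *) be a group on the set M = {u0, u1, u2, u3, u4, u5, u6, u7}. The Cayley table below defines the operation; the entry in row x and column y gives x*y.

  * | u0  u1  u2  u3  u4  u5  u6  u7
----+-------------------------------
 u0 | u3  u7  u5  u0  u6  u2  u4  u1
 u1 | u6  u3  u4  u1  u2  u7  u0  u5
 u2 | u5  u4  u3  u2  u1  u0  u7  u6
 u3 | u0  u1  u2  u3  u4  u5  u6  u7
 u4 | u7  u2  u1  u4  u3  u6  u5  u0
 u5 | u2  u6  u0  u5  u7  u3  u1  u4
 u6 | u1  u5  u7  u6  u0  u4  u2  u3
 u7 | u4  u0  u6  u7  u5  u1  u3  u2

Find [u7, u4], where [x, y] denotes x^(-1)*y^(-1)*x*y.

Identity is u3; from the table u7^(-1) = u6 and u4^(-1) = u4.
u6*u4 = u0
u0*u7 = u1
u1*u4 = u2

u2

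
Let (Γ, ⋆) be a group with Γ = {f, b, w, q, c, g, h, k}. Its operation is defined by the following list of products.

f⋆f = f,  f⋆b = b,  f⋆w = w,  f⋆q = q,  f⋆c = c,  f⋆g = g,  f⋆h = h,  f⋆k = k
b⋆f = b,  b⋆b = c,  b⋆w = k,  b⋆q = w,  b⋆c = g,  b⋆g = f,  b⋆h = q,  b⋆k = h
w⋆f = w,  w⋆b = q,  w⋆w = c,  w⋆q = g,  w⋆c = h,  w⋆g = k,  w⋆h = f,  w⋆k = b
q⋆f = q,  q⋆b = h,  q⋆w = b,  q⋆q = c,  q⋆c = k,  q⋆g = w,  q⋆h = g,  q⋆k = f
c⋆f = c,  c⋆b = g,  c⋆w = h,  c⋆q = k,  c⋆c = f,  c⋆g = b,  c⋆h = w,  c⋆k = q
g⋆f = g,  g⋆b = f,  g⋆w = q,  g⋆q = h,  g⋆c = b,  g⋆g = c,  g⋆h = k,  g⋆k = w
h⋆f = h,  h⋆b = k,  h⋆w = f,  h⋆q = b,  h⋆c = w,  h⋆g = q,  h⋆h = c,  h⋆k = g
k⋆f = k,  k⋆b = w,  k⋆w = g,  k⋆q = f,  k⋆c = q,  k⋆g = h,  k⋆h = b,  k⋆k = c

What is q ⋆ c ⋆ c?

q ⋆ c = k
k ⋆ c = q

q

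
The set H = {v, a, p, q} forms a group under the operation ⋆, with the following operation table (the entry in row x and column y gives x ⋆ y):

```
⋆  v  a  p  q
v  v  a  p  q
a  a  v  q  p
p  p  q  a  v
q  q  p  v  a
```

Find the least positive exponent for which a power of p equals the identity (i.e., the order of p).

The identity element is v (its row matches the header).
p^1 = p
p^2 = p ⋆ p = a
p^3 = a ⋆ p = q
p^4 = q ⋆ p = v
The first power of p equal to the identity is p^4, so ord(p) = 4.

4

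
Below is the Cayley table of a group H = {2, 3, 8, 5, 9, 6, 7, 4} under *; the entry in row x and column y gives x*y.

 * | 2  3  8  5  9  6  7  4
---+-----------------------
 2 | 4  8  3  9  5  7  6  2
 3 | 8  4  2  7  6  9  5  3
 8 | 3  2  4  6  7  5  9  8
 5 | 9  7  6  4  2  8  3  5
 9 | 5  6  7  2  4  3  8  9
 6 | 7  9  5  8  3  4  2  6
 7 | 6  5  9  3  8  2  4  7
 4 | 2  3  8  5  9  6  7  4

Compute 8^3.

8

8^1 = 8
8^2 = 8*8 = 4
8^3 = 4*8 = 8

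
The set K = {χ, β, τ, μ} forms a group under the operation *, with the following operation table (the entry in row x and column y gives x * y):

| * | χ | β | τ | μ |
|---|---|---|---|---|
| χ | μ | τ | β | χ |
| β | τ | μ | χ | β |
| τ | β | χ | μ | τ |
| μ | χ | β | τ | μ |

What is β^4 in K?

μ

β^1 = β
β^2 = β * β = μ
β^3 = μ * β = β
β^4 = β * β = μ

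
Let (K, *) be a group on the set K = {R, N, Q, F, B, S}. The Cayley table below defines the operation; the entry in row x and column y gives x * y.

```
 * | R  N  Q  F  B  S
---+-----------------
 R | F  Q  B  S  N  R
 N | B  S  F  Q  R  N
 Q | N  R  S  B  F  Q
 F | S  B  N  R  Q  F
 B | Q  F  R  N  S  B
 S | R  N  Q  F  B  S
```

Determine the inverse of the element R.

First locate the identity: row S matches the header, so S is the identity.
Scan row R for S: R * F = S. Hence R^(-1) = F.

F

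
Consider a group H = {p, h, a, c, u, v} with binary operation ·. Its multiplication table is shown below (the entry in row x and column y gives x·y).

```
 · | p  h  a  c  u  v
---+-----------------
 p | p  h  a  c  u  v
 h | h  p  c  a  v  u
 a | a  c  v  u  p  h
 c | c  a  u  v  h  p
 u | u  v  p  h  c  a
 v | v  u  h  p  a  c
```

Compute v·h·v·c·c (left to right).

h

v·h = u
u·v = a
a·c = u
u·c = h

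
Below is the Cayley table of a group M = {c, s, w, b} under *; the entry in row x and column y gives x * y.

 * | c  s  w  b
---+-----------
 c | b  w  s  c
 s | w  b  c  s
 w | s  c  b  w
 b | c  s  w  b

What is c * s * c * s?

c * s = w
w * c = s
s * s = b

b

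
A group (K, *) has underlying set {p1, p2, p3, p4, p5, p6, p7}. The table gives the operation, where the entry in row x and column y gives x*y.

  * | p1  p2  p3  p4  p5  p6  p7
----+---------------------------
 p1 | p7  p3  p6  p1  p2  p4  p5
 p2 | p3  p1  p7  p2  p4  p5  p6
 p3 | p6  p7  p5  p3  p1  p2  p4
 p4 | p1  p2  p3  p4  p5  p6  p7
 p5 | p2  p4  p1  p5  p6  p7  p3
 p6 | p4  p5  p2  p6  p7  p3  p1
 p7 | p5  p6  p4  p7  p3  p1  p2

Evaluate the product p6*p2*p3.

p6*p2 = p5
p5*p3 = p1

p1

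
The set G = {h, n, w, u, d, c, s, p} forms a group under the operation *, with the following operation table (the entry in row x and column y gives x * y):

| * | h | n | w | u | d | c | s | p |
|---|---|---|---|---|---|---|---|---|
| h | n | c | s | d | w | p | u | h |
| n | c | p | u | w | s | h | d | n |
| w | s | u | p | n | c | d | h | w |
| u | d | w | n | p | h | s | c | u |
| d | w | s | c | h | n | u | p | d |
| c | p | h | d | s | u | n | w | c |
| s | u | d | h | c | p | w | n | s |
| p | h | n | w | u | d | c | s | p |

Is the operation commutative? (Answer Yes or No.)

Yes

Check whether the table is symmetric across its main diagonal.
Every entry (row x, col y) equals the entry (row y, col x), so G is abelian.
(In fact G ≅ Z_2 x Z_4.)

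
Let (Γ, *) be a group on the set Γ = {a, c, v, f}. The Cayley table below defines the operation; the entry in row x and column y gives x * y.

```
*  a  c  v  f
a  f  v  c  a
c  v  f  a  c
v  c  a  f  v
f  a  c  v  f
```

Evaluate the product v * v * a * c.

v

v * v = f
f * a = a
a * c = v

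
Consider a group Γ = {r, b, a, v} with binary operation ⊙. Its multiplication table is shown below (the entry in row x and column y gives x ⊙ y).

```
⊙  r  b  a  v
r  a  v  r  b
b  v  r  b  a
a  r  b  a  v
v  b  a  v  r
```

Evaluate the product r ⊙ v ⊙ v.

a

r ⊙ v = b
b ⊙ v = a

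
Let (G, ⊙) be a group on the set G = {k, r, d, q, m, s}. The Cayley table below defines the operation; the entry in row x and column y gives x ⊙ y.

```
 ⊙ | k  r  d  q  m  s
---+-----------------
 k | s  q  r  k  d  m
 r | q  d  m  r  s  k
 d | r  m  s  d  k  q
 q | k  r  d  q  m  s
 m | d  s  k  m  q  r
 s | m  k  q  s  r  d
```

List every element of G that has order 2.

Identity is q. Compute the order of each non-identity element by repeated multiplication:
  k: k → s → m → d → r → q  (order 6)
  r: r → d → m → s → k → q  (order 6)
  d: d → s → q  (order 3)
  m: m → q  (order 2)
  s: s → d → q  (order 3)
Elements of order 2: {m}.

{m}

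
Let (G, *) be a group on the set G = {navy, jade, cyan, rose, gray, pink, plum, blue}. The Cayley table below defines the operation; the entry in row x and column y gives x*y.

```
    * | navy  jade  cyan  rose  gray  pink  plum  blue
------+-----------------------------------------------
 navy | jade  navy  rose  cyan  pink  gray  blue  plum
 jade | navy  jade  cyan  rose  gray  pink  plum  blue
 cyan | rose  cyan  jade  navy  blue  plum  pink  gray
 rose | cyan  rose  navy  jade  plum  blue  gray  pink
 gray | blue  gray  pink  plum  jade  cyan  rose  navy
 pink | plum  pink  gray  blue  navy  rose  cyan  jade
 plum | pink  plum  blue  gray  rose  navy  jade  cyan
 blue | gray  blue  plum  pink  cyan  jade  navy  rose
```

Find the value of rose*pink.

Read row rose, column pink: rose*pink = blue.

blue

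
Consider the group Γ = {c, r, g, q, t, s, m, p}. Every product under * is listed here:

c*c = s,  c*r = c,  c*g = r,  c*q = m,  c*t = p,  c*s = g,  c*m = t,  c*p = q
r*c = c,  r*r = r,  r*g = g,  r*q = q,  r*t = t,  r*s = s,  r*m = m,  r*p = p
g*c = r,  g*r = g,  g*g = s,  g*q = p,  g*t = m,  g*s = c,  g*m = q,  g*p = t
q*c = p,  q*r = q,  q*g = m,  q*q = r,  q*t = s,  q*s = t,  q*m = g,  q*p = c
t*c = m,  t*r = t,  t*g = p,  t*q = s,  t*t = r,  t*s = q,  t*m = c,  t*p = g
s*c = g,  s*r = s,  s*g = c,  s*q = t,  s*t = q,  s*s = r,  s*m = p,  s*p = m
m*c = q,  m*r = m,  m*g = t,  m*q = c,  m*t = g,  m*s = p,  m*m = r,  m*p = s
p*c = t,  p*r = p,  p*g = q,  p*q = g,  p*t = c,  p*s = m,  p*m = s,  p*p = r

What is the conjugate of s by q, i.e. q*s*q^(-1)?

The identity is r. In row q, the entry r sits in column q, so q^(-1) = q.
q*s = t
t*q = s

s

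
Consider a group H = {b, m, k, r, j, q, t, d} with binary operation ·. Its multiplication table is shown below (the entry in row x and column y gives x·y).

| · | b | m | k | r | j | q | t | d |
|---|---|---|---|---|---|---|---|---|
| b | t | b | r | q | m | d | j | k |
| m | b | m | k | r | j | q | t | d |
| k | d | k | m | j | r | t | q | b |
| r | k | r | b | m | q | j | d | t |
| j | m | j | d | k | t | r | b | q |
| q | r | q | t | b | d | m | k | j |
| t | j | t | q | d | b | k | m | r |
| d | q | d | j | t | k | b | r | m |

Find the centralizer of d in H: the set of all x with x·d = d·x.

Compare row d with column d entry by entry.
t·d = r = d·t, so t commutes with d.
k·d = b but d·k = j, so k does not.
Collecting the elements that commute with d: C(d) = {d, m, r, t}.

{d, m, r, t}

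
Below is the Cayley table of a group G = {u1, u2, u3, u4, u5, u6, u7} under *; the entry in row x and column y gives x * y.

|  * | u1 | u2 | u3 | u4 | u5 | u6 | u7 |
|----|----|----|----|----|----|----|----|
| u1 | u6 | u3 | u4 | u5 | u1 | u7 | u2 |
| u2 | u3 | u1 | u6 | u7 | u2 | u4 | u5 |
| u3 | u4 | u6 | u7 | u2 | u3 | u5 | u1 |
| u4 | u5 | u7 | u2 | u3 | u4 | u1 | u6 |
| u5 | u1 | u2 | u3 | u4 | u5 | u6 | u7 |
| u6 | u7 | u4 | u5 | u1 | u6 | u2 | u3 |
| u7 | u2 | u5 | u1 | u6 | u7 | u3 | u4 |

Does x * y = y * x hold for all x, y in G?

Yes

Check whether the table is symmetric across its main diagonal.
Every entry (row x, col y) equals the entry (row y, col x), so G is abelian.
(In fact G ≅ the cyclic group Z_7.)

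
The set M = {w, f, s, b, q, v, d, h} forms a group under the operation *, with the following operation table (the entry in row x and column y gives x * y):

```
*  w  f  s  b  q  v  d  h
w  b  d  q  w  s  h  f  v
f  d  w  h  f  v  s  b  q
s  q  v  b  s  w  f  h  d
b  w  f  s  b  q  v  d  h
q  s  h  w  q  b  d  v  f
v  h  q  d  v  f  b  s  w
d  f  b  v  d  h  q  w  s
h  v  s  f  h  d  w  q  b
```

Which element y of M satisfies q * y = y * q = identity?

First locate the identity: row b matches the header, so b is the identity.
Scan row q for b: q * q = b. Hence q^(-1) = q.
(Structurally, M here is isomorphic to the dihedral group D_4.)

q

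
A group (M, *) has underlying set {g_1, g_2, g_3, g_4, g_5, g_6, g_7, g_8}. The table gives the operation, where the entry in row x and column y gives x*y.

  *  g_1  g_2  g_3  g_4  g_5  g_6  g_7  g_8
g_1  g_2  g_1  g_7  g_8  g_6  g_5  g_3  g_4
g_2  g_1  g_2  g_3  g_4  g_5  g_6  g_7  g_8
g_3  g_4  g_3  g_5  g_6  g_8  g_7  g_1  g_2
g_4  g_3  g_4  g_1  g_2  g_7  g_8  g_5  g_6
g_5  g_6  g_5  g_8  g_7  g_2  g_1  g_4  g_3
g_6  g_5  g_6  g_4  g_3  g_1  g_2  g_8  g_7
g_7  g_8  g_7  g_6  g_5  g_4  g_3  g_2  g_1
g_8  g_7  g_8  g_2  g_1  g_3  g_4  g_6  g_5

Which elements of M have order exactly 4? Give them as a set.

Identity is g_2. Compute the order of each non-identity element by repeated multiplication:
  g_1: g_1 → g_2  (order 2)
  g_3: g_3 → g_5 → g_8 → g_2  (order 4)
  g_4: g_4 → g_2  (order 2)
  g_5: g_5 → g_2  (order 2)
  g_6: g_6 → g_2  (order 2)
  g_7: g_7 → g_2  (order 2)
  g_8: g_8 → g_5 → g_3 → g_2  (order 4)
Elements of order 4: {g_3, g_8}.

{g_3, g_8}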